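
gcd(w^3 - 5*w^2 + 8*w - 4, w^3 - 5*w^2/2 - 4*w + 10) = w - 2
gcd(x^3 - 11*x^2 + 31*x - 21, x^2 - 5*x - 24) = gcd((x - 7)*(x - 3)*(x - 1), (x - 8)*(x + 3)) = 1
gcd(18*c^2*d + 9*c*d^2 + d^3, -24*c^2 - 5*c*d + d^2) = 3*c + d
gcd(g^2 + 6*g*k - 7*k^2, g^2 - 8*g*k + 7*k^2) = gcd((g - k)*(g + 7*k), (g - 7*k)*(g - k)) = g - k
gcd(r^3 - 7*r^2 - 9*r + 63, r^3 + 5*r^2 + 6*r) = r + 3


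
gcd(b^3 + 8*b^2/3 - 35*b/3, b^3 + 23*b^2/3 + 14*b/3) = b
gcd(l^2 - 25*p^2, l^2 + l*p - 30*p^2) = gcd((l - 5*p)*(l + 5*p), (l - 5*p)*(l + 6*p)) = -l + 5*p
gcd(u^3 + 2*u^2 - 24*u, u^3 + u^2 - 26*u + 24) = u^2 + 2*u - 24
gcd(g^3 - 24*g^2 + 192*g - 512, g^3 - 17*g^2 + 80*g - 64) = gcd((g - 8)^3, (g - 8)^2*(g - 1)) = g^2 - 16*g + 64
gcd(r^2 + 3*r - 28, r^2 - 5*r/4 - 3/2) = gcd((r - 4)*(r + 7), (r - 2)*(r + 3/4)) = 1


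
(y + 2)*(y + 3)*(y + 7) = y^3 + 12*y^2 + 41*y + 42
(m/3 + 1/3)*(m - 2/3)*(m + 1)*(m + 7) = m^4/3 + 25*m^3/9 + 3*m^2 - m - 14/9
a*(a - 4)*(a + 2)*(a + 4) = a^4 + 2*a^3 - 16*a^2 - 32*a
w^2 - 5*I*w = w*(w - 5*I)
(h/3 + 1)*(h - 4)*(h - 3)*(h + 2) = h^4/3 - 2*h^3/3 - 17*h^2/3 + 6*h + 24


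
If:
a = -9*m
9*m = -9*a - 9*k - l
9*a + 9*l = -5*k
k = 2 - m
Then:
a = -1368/643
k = 1134/643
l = 738/643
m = 152/643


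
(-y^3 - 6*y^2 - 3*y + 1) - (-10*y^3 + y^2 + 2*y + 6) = 9*y^3 - 7*y^2 - 5*y - 5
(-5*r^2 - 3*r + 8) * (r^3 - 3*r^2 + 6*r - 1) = -5*r^5 + 12*r^4 - 13*r^3 - 37*r^2 + 51*r - 8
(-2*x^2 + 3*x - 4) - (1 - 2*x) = -2*x^2 + 5*x - 5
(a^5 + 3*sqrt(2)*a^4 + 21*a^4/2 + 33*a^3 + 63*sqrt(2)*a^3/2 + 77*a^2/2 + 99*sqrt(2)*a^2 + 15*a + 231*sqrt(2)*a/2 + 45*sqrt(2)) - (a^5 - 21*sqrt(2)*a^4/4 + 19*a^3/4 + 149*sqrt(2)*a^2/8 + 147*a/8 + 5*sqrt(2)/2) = 21*a^4/2 + 33*sqrt(2)*a^4/4 + 113*a^3/4 + 63*sqrt(2)*a^3/2 + 77*a^2/2 + 643*sqrt(2)*a^2/8 - 27*a/8 + 231*sqrt(2)*a/2 + 85*sqrt(2)/2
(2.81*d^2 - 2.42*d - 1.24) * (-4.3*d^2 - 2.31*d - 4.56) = -12.083*d^4 + 3.9149*d^3 - 1.8914*d^2 + 13.8996*d + 5.6544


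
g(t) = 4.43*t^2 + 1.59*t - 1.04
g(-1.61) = 7.88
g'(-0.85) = -5.94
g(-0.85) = 0.81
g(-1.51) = 6.66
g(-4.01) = 63.82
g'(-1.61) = -12.67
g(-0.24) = -1.17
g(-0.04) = -1.10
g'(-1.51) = -11.79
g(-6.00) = 148.90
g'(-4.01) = -33.94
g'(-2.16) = -17.55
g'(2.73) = 25.78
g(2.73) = 36.32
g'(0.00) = 1.59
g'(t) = 8.86*t + 1.59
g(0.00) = -1.04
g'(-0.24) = -0.54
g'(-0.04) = 1.24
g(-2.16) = 16.19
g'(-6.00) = -51.57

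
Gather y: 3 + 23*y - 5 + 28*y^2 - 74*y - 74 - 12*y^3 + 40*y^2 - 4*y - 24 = -12*y^3 + 68*y^2 - 55*y - 100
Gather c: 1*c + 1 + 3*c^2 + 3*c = 3*c^2 + 4*c + 1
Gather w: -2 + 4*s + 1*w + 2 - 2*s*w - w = -2*s*w + 4*s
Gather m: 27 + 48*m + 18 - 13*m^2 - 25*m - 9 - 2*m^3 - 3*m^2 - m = -2*m^3 - 16*m^2 + 22*m + 36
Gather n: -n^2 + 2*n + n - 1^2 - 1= -n^2 + 3*n - 2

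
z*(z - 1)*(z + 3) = z^3 + 2*z^2 - 3*z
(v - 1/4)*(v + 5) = v^2 + 19*v/4 - 5/4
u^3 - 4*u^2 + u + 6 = (u - 3)*(u - 2)*(u + 1)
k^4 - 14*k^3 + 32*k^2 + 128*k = k*(k - 8)^2*(k + 2)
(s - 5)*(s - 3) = s^2 - 8*s + 15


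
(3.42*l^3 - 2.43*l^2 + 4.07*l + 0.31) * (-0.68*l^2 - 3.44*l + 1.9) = -2.3256*l^5 - 10.1124*l^4 + 12.0896*l^3 - 18.8286*l^2 + 6.6666*l + 0.589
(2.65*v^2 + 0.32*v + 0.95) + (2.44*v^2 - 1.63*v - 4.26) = 5.09*v^2 - 1.31*v - 3.31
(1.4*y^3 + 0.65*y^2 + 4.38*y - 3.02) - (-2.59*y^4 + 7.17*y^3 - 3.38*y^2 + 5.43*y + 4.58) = 2.59*y^4 - 5.77*y^3 + 4.03*y^2 - 1.05*y - 7.6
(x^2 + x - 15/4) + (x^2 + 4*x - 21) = 2*x^2 + 5*x - 99/4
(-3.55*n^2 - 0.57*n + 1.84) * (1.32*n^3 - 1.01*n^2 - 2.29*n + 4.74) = -4.686*n^5 + 2.8331*n^4 + 11.134*n^3 - 17.3801*n^2 - 6.9154*n + 8.7216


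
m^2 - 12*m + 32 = (m - 8)*(m - 4)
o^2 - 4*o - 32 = (o - 8)*(o + 4)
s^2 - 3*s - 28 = (s - 7)*(s + 4)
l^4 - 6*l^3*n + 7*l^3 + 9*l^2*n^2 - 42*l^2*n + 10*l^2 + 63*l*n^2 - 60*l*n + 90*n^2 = (l + 2)*(l + 5)*(l - 3*n)^2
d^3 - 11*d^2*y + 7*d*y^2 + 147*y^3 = (d - 7*y)^2*(d + 3*y)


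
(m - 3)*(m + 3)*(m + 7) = m^3 + 7*m^2 - 9*m - 63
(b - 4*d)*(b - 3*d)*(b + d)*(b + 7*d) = b^4 + b^3*d - 37*b^2*d^2 + 47*b*d^3 + 84*d^4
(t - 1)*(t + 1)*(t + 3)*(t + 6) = t^4 + 9*t^3 + 17*t^2 - 9*t - 18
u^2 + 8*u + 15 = (u + 3)*(u + 5)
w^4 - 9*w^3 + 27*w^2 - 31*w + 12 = (w - 4)*(w - 3)*(w - 1)^2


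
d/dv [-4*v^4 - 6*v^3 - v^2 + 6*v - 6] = -16*v^3 - 18*v^2 - 2*v + 6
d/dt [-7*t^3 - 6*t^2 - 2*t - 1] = -21*t^2 - 12*t - 2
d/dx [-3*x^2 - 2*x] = -6*x - 2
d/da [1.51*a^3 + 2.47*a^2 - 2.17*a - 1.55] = 4.53*a^2 + 4.94*a - 2.17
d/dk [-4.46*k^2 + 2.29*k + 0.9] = 2.29 - 8.92*k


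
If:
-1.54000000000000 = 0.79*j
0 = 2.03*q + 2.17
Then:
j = -1.95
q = -1.07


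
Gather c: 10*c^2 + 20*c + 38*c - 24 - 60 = 10*c^2 + 58*c - 84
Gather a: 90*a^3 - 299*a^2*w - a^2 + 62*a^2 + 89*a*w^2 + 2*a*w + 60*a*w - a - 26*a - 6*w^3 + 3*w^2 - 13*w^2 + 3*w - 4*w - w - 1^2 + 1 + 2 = 90*a^3 + a^2*(61 - 299*w) + a*(89*w^2 + 62*w - 27) - 6*w^3 - 10*w^2 - 2*w + 2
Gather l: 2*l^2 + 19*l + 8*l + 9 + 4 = 2*l^2 + 27*l + 13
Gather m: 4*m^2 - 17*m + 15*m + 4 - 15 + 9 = 4*m^2 - 2*m - 2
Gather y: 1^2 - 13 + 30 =18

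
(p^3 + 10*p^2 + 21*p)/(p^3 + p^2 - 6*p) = (p + 7)/(p - 2)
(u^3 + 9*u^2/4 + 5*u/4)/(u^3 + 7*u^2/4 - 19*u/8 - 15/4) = 2*u*(u + 1)/(2*u^2 + u - 6)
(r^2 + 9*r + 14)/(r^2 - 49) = (r + 2)/(r - 7)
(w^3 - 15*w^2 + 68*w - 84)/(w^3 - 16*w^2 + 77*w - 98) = (w - 6)/(w - 7)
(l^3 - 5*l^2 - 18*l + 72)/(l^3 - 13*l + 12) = (l - 6)/(l - 1)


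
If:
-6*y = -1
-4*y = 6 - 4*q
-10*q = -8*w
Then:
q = 5/3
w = 25/12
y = 1/6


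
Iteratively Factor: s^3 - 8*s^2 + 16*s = (s)*(s^2 - 8*s + 16) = s*(s - 4)*(s - 4)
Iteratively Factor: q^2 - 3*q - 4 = (q + 1)*(q - 4)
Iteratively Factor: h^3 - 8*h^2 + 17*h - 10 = (h - 5)*(h^2 - 3*h + 2) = (h - 5)*(h - 2)*(h - 1)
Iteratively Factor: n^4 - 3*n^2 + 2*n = (n)*(n^3 - 3*n + 2) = n*(n - 1)*(n^2 + n - 2) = n*(n - 1)*(n + 2)*(n - 1)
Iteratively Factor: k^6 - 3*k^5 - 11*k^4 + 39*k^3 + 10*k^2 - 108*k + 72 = (k - 2)*(k^5 - k^4 - 13*k^3 + 13*k^2 + 36*k - 36) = (k - 2)^2*(k^4 + k^3 - 11*k^2 - 9*k + 18) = (k - 2)^2*(k + 3)*(k^3 - 2*k^2 - 5*k + 6) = (k - 2)^2*(k - 1)*(k + 3)*(k^2 - k - 6) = (k - 2)^2*(k - 1)*(k + 2)*(k + 3)*(k - 3)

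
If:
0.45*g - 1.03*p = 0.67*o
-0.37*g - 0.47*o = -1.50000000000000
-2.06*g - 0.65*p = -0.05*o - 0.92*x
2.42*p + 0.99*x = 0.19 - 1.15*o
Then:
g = 0.73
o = 2.61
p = -1.38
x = 0.53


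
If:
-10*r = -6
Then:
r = 3/5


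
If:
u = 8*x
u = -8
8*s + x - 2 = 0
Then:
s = 3/8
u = -8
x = -1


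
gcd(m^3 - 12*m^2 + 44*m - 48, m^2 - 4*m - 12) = m - 6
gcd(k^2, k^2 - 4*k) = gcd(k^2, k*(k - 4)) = k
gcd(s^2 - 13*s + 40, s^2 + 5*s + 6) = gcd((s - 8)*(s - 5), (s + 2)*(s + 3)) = 1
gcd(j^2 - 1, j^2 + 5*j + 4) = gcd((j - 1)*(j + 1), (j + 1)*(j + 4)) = j + 1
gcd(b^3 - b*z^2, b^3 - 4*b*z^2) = b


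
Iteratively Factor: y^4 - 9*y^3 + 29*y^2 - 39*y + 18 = (y - 1)*(y^3 - 8*y^2 + 21*y - 18) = (y - 3)*(y - 1)*(y^2 - 5*y + 6) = (y - 3)^2*(y - 1)*(y - 2)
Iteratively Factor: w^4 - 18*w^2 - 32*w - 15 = (w + 1)*(w^3 - w^2 - 17*w - 15) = (w + 1)^2*(w^2 - 2*w - 15) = (w - 5)*(w + 1)^2*(w + 3)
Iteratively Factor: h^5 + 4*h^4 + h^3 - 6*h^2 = (h - 1)*(h^4 + 5*h^3 + 6*h^2) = h*(h - 1)*(h^3 + 5*h^2 + 6*h) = h*(h - 1)*(h + 2)*(h^2 + 3*h) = h*(h - 1)*(h + 2)*(h + 3)*(h)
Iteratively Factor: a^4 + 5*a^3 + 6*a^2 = (a)*(a^3 + 5*a^2 + 6*a) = a*(a + 2)*(a^2 + 3*a) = a*(a + 2)*(a + 3)*(a)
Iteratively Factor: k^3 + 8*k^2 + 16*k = (k + 4)*(k^2 + 4*k) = (k + 4)^2*(k)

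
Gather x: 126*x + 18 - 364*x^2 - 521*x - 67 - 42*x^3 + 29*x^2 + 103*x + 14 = -42*x^3 - 335*x^2 - 292*x - 35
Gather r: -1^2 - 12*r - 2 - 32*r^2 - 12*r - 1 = -32*r^2 - 24*r - 4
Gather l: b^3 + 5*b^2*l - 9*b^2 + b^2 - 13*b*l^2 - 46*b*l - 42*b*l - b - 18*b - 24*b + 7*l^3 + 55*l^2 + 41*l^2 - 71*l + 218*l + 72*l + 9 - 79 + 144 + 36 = b^3 - 8*b^2 - 43*b + 7*l^3 + l^2*(96 - 13*b) + l*(5*b^2 - 88*b + 219) + 110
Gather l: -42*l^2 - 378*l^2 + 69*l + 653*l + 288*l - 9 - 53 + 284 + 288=-420*l^2 + 1010*l + 510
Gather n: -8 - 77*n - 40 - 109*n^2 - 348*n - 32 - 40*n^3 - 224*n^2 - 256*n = -40*n^3 - 333*n^2 - 681*n - 80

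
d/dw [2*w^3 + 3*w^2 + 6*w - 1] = 6*w^2 + 6*w + 6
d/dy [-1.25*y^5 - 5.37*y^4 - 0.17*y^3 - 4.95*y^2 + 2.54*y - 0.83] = -6.25*y^4 - 21.48*y^3 - 0.51*y^2 - 9.9*y + 2.54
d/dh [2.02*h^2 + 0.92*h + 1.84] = 4.04*h + 0.92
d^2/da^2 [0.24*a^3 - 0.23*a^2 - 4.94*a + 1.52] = 1.44*a - 0.46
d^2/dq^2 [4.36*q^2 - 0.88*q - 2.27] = 8.72000000000000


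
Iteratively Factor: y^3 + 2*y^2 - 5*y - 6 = (y + 1)*(y^2 + y - 6) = (y - 2)*(y + 1)*(y + 3)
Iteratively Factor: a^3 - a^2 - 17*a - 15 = (a - 5)*(a^2 + 4*a + 3) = (a - 5)*(a + 1)*(a + 3)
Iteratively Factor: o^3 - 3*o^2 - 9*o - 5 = (o - 5)*(o^2 + 2*o + 1) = (o - 5)*(o + 1)*(o + 1)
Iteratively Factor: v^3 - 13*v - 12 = (v + 1)*(v^2 - v - 12) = (v + 1)*(v + 3)*(v - 4)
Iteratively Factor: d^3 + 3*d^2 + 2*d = (d)*(d^2 + 3*d + 2) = d*(d + 2)*(d + 1)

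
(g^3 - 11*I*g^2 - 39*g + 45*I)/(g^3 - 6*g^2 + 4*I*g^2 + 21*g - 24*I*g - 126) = (g^2 - 8*I*g - 15)/(g^2 + g*(-6 + 7*I) - 42*I)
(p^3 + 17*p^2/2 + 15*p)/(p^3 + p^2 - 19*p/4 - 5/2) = 2*p*(p + 6)/(2*p^2 - 3*p - 2)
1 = 1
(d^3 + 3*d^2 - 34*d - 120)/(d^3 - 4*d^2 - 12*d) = (d^2 + 9*d + 20)/(d*(d + 2))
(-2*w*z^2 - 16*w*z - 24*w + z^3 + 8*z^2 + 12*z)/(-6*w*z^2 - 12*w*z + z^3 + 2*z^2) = (-2*w*z - 12*w + z^2 + 6*z)/(z*(-6*w + z))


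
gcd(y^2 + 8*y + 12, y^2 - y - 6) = y + 2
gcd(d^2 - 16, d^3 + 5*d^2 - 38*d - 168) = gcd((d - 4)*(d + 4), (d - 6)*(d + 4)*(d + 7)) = d + 4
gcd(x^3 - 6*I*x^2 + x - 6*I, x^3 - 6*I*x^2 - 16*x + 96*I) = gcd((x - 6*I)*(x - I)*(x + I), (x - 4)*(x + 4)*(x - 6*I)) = x - 6*I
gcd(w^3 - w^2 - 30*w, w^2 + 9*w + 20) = w + 5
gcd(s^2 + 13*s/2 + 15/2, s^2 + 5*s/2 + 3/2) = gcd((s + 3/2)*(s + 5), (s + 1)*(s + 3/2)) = s + 3/2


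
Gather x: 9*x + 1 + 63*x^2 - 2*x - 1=63*x^2 + 7*x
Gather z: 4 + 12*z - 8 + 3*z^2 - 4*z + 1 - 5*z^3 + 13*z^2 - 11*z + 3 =-5*z^3 + 16*z^2 - 3*z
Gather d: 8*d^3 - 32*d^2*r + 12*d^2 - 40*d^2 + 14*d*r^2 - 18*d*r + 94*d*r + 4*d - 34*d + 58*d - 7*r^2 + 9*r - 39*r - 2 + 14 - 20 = 8*d^3 + d^2*(-32*r - 28) + d*(14*r^2 + 76*r + 28) - 7*r^2 - 30*r - 8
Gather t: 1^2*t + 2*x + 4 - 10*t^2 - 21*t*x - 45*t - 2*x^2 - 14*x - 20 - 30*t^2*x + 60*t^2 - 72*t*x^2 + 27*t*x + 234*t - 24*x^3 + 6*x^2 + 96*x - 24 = t^2*(50 - 30*x) + t*(-72*x^2 + 6*x + 190) - 24*x^3 + 4*x^2 + 84*x - 40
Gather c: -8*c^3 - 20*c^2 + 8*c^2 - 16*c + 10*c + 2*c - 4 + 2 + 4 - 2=-8*c^3 - 12*c^2 - 4*c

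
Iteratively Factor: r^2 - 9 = (r - 3)*(r + 3)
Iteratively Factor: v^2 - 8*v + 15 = (v - 5)*(v - 3)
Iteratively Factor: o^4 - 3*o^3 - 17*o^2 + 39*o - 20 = (o - 1)*(o^3 - 2*o^2 - 19*o + 20) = (o - 1)^2*(o^2 - o - 20) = (o - 5)*(o - 1)^2*(o + 4)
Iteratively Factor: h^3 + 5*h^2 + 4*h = (h + 4)*(h^2 + h) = h*(h + 4)*(h + 1)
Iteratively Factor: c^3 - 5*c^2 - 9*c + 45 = (c - 5)*(c^2 - 9) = (c - 5)*(c + 3)*(c - 3)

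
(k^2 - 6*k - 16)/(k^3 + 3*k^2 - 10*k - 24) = (k - 8)/(k^2 + k - 12)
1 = 1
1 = 1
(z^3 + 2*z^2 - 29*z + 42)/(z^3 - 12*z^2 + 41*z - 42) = (z + 7)/(z - 7)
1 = 1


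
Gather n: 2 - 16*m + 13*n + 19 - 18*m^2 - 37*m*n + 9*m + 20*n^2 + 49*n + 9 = -18*m^2 - 7*m + 20*n^2 + n*(62 - 37*m) + 30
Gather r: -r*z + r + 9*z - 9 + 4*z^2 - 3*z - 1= r*(1 - z) + 4*z^2 + 6*z - 10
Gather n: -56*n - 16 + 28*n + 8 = -28*n - 8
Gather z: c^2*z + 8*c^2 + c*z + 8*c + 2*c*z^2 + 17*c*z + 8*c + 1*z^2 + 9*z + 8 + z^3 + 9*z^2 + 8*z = 8*c^2 + 16*c + z^3 + z^2*(2*c + 10) + z*(c^2 + 18*c + 17) + 8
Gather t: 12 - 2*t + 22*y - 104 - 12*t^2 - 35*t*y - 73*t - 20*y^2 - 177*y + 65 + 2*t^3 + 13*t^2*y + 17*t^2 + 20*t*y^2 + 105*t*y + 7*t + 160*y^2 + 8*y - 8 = 2*t^3 + t^2*(13*y + 5) + t*(20*y^2 + 70*y - 68) + 140*y^2 - 147*y - 35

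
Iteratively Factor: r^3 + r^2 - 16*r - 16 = (r + 4)*(r^2 - 3*r - 4) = (r - 4)*(r + 4)*(r + 1)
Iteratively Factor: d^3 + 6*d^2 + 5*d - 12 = (d - 1)*(d^2 + 7*d + 12) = (d - 1)*(d + 3)*(d + 4)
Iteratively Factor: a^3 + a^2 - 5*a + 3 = (a - 1)*(a^2 + 2*a - 3) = (a - 1)*(a + 3)*(a - 1)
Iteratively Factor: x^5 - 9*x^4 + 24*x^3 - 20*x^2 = (x - 2)*(x^4 - 7*x^3 + 10*x^2) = (x - 2)^2*(x^3 - 5*x^2) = (x - 5)*(x - 2)^2*(x^2) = x*(x - 5)*(x - 2)^2*(x)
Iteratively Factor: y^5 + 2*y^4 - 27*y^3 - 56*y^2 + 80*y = (y - 5)*(y^4 + 7*y^3 + 8*y^2 - 16*y) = (y - 5)*(y + 4)*(y^3 + 3*y^2 - 4*y) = (y - 5)*(y - 1)*(y + 4)*(y^2 + 4*y) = (y - 5)*(y - 1)*(y + 4)^2*(y)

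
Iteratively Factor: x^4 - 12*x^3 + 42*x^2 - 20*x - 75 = (x - 5)*(x^3 - 7*x^2 + 7*x + 15) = (x - 5)^2*(x^2 - 2*x - 3) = (x - 5)^2*(x - 3)*(x + 1)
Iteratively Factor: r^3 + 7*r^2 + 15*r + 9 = (r + 1)*(r^2 + 6*r + 9) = (r + 1)*(r + 3)*(r + 3)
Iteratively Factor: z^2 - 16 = (z + 4)*(z - 4)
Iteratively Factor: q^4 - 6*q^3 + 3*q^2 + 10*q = (q)*(q^3 - 6*q^2 + 3*q + 10) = q*(q + 1)*(q^2 - 7*q + 10) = q*(q - 5)*(q + 1)*(q - 2)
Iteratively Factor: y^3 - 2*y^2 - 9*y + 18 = (y - 2)*(y^2 - 9) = (y - 2)*(y + 3)*(y - 3)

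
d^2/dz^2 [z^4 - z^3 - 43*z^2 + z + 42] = 12*z^2 - 6*z - 86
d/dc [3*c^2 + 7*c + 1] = 6*c + 7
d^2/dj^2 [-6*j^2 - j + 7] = -12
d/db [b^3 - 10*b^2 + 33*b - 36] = 3*b^2 - 20*b + 33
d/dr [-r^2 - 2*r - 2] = -2*r - 2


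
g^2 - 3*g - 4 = (g - 4)*(g + 1)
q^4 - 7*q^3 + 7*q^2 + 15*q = q*(q - 5)*(q - 3)*(q + 1)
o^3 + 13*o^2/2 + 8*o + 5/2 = (o + 1/2)*(o + 1)*(o + 5)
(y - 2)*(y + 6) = y^2 + 4*y - 12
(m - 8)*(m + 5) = m^2 - 3*m - 40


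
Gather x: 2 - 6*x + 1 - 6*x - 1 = 2 - 12*x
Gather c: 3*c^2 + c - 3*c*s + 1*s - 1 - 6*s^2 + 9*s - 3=3*c^2 + c*(1 - 3*s) - 6*s^2 + 10*s - 4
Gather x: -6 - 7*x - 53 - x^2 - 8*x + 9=-x^2 - 15*x - 50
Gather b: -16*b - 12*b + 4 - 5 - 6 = -28*b - 7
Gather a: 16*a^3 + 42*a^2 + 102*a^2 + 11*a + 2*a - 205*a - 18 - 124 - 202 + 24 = 16*a^3 + 144*a^2 - 192*a - 320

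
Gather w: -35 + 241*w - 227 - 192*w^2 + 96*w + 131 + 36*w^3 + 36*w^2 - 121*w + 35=36*w^3 - 156*w^2 + 216*w - 96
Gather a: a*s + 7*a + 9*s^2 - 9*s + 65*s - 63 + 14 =a*(s + 7) + 9*s^2 + 56*s - 49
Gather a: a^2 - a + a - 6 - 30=a^2 - 36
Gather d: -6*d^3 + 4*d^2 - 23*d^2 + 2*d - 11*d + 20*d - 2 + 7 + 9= -6*d^3 - 19*d^2 + 11*d + 14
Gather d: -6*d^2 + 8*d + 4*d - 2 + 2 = -6*d^2 + 12*d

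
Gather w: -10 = -10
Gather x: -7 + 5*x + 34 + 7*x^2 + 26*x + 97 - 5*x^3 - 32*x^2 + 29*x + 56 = -5*x^3 - 25*x^2 + 60*x + 180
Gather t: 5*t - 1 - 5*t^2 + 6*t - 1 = -5*t^2 + 11*t - 2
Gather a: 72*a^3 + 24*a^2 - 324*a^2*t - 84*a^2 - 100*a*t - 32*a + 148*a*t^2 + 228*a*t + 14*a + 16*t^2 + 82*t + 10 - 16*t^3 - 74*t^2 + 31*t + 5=72*a^3 + a^2*(-324*t - 60) + a*(148*t^2 + 128*t - 18) - 16*t^3 - 58*t^2 + 113*t + 15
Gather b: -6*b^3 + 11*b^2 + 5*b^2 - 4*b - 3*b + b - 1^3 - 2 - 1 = -6*b^3 + 16*b^2 - 6*b - 4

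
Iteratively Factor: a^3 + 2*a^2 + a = (a + 1)*(a^2 + a) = a*(a + 1)*(a + 1)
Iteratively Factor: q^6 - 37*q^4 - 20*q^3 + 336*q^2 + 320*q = (q - 5)*(q^5 + 5*q^4 - 12*q^3 - 80*q^2 - 64*q) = (q - 5)*(q - 4)*(q^4 + 9*q^3 + 24*q^2 + 16*q) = (q - 5)*(q - 4)*(q + 4)*(q^3 + 5*q^2 + 4*q) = (q - 5)*(q - 4)*(q + 1)*(q + 4)*(q^2 + 4*q) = q*(q - 5)*(q - 4)*(q + 1)*(q + 4)*(q + 4)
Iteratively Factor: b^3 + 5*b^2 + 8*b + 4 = (b + 1)*(b^2 + 4*b + 4) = (b + 1)*(b + 2)*(b + 2)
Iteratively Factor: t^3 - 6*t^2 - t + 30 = (t - 5)*(t^2 - t - 6) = (t - 5)*(t - 3)*(t + 2)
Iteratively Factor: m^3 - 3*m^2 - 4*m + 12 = (m + 2)*(m^2 - 5*m + 6) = (m - 2)*(m + 2)*(m - 3)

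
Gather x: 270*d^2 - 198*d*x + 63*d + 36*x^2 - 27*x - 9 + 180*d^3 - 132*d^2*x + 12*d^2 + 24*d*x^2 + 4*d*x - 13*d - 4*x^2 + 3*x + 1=180*d^3 + 282*d^2 + 50*d + x^2*(24*d + 32) + x*(-132*d^2 - 194*d - 24) - 8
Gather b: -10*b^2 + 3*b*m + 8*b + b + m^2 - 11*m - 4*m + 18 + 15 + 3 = -10*b^2 + b*(3*m + 9) + m^2 - 15*m + 36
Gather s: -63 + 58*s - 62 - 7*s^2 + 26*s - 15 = -7*s^2 + 84*s - 140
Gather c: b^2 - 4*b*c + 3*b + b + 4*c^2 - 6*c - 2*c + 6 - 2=b^2 + 4*b + 4*c^2 + c*(-4*b - 8) + 4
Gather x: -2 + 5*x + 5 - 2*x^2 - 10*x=-2*x^2 - 5*x + 3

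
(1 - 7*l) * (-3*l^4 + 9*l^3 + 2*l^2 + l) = 21*l^5 - 66*l^4 - 5*l^3 - 5*l^2 + l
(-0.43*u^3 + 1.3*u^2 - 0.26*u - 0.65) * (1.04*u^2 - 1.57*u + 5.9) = -0.4472*u^5 + 2.0271*u^4 - 4.8484*u^3 + 7.4022*u^2 - 0.5135*u - 3.835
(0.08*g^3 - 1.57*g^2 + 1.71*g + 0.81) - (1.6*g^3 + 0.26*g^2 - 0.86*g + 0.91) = -1.52*g^3 - 1.83*g^2 + 2.57*g - 0.1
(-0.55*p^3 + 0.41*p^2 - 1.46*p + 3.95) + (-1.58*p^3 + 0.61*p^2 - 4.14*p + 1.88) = -2.13*p^3 + 1.02*p^2 - 5.6*p + 5.83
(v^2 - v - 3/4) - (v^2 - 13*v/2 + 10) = 11*v/2 - 43/4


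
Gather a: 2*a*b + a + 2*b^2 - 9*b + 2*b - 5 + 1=a*(2*b + 1) + 2*b^2 - 7*b - 4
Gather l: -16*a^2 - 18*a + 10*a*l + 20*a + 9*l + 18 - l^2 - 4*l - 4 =-16*a^2 + 2*a - l^2 + l*(10*a + 5) + 14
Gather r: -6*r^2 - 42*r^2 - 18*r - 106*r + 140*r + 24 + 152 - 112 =-48*r^2 + 16*r + 64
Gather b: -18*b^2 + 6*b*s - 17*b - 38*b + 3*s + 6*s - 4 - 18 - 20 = -18*b^2 + b*(6*s - 55) + 9*s - 42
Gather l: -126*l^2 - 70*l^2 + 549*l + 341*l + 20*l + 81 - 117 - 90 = -196*l^2 + 910*l - 126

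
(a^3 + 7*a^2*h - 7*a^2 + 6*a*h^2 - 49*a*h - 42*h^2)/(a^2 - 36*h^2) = (a^2 + a*h - 7*a - 7*h)/(a - 6*h)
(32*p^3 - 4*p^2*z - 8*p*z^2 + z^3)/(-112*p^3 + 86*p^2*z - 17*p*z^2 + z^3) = (2*p + z)/(-7*p + z)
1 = 1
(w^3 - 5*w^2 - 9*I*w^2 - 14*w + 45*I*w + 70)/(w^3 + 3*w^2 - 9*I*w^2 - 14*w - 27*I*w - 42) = (w - 5)/(w + 3)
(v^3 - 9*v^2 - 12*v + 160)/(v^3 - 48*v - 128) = (v - 5)/(v + 4)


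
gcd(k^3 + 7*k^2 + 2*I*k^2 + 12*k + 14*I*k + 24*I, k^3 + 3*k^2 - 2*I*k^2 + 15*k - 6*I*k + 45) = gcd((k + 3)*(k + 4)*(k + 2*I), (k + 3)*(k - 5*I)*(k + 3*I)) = k + 3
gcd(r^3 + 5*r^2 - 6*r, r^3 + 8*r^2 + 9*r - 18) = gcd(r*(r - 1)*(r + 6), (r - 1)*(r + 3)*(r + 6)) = r^2 + 5*r - 6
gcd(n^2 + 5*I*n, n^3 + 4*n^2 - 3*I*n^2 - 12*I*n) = n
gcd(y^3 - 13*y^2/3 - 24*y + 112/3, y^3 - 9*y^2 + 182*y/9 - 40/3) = y - 4/3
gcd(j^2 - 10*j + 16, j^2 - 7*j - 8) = j - 8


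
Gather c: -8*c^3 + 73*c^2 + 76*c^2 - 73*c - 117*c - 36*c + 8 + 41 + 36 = -8*c^3 + 149*c^2 - 226*c + 85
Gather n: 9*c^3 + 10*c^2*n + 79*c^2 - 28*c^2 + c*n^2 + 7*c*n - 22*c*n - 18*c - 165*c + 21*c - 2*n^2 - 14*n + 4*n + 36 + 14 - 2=9*c^3 + 51*c^2 - 162*c + n^2*(c - 2) + n*(10*c^2 - 15*c - 10) + 48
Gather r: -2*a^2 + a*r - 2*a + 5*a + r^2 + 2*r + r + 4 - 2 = -2*a^2 + 3*a + r^2 + r*(a + 3) + 2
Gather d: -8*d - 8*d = -16*d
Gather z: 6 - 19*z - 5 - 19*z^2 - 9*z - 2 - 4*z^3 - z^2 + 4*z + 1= -4*z^3 - 20*z^2 - 24*z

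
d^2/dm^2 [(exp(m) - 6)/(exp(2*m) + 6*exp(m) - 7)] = (exp(4*m) - 30*exp(3*m) - 66*exp(2*m) - 342*exp(m) - 203)*exp(m)/(exp(6*m) + 18*exp(5*m) + 87*exp(4*m) - 36*exp(3*m) - 609*exp(2*m) + 882*exp(m) - 343)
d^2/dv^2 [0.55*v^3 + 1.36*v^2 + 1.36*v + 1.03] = 3.3*v + 2.72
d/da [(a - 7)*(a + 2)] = 2*a - 5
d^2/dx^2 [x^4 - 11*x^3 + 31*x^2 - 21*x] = 12*x^2 - 66*x + 62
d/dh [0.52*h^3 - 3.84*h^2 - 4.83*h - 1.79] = 1.56*h^2 - 7.68*h - 4.83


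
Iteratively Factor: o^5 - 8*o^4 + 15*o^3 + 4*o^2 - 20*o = (o)*(o^4 - 8*o^3 + 15*o^2 + 4*o - 20) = o*(o - 5)*(o^3 - 3*o^2 + 4) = o*(o - 5)*(o + 1)*(o^2 - 4*o + 4) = o*(o - 5)*(o - 2)*(o + 1)*(o - 2)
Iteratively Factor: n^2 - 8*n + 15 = (n - 5)*(n - 3)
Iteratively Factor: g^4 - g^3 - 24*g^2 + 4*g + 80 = (g - 5)*(g^3 + 4*g^2 - 4*g - 16) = (g - 5)*(g - 2)*(g^2 + 6*g + 8) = (g - 5)*(g - 2)*(g + 4)*(g + 2)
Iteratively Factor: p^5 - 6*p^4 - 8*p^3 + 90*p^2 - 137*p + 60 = (p + 4)*(p^4 - 10*p^3 + 32*p^2 - 38*p + 15) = (p - 5)*(p + 4)*(p^3 - 5*p^2 + 7*p - 3) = (p - 5)*(p - 3)*(p + 4)*(p^2 - 2*p + 1) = (p - 5)*(p - 3)*(p - 1)*(p + 4)*(p - 1)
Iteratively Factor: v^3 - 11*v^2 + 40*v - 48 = (v - 4)*(v^2 - 7*v + 12) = (v - 4)^2*(v - 3)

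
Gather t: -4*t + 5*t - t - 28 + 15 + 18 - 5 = 0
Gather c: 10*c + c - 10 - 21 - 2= 11*c - 33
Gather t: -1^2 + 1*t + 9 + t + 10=2*t + 18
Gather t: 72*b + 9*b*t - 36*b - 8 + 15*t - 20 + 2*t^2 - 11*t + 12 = 36*b + 2*t^2 + t*(9*b + 4) - 16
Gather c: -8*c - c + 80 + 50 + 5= 135 - 9*c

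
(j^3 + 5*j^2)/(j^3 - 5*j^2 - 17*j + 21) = j^2*(j + 5)/(j^3 - 5*j^2 - 17*j + 21)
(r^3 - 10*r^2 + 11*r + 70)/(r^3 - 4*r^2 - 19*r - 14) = (r - 5)/(r + 1)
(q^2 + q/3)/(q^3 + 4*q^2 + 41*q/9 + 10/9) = 3*q/(3*q^2 + 11*q + 10)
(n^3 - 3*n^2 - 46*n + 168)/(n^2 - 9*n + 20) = (n^2 + n - 42)/(n - 5)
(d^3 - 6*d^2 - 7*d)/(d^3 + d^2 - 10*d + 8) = d*(d^2 - 6*d - 7)/(d^3 + d^2 - 10*d + 8)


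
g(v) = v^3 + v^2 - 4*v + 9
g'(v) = 3*v^2 + 2*v - 4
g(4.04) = 75.10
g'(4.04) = 53.04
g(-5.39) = -96.98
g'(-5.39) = 72.38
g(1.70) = 10.00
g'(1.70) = 8.07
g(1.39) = 8.06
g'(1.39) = 4.58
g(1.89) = 11.76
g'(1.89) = 10.50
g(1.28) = 7.62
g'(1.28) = 3.48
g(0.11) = 8.57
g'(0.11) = -3.74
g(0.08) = 8.69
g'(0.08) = -3.82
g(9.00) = 783.00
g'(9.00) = 257.00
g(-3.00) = 3.00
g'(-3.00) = 17.00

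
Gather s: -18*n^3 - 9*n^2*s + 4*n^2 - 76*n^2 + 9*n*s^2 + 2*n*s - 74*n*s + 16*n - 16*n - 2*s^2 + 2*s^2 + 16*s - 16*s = -18*n^3 - 72*n^2 + 9*n*s^2 + s*(-9*n^2 - 72*n)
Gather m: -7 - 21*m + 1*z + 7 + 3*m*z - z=m*(3*z - 21)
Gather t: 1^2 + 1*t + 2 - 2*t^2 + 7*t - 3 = -2*t^2 + 8*t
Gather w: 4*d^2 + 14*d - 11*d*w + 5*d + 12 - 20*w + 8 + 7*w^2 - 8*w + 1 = 4*d^2 + 19*d + 7*w^2 + w*(-11*d - 28) + 21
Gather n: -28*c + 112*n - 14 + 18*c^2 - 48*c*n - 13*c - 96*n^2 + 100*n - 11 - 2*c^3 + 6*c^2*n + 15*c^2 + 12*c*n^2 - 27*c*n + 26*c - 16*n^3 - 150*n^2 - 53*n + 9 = -2*c^3 + 33*c^2 - 15*c - 16*n^3 + n^2*(12*c - 246) + n*(6*c^2 - 75*c + 159) - 16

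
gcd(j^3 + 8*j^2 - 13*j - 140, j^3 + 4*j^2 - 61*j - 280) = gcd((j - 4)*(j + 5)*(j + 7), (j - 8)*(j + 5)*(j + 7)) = j^2 + 12*j + 35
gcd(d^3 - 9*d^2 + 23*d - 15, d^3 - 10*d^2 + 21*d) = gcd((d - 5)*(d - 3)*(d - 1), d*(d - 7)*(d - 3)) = d - 3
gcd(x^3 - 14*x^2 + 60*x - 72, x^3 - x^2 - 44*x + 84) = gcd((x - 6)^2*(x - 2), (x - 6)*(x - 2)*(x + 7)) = x^2 - 8*x + 12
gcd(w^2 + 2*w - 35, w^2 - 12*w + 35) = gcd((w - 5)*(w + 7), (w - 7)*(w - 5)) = w - 5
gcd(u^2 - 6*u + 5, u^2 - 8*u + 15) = u - 5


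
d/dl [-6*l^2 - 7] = -12*l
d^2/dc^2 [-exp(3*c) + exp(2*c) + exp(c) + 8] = (-9*exp(2*c) + 4*exp(c) + 1)*exp(c)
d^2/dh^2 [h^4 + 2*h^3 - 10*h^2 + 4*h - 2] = 12*h^2 + 12*h - 20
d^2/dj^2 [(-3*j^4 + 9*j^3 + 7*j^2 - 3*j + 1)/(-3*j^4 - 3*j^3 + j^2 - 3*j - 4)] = 2*(-108*j^9 - 162*j^8 - 270*j^7 + 198*j^6 + 1701*j^5 + 1755*j^4 + 360*j^3 - 294*j^2 - 351*j - 161)/(27*j^12 + 81*j^11 + 54*j^10 + 54*j^9 + 252*j^8 + 252*j^7 + 62*j^6 + 234*j^5 + 345*j^4 + 99*j^3 + 60*j^2 + 144*j + 64)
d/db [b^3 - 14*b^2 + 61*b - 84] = 3*b^2 - 28*b + 61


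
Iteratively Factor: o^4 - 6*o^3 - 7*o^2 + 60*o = (o)*(o^3 - 6*o^2 - 7*o + 60) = o*(o - 5)*(o^2 - o - 12) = o*(o - 5)*(o - 4)*(o + 3)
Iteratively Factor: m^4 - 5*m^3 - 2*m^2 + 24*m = (m - 3)*(m^3 - 2*m^2 - 8*m) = (m - 3)*(m + 2)*(m^2 - 4*m) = (m - 4)*(m - 3)*(m + 2)*(m)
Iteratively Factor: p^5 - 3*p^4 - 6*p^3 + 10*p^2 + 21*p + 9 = (p + 1)*(p^4 - 4*p^3 - 2*p^2 + 12*p + 9) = (p + 1)^2*(p^3 - 5*p^2 + 3*p + 9) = (p - 3)*(p + 1)^2*(p^2 - 2*p - 3) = (p - 3)^2*(p + 1)^2*(p + 1)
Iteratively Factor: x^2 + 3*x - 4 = (x + 4)*(x - 1)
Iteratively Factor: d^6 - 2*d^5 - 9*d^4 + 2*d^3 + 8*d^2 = (d + 1)*(d^5 - 3*d^4 - 6*d^3 + 8*d^2) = d*(d + 1)*(d^4 - 3*d^3 - 6*d^2 + 8*d) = d*(d + 1)*(d + 2)*(d^3 - 5*d^2 + 4*d) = d*(d - 4)*(d + 1)*(d + 2)*(d^2 - d) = d^2*(d - 4)*(d + 1)*(d + 2)*(d - 1)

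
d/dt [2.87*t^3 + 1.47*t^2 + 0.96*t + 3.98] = 8.61*t^2 + 2.94*t + 0.96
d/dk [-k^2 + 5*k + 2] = 5 - 2*k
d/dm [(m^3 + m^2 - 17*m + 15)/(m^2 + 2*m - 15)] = 1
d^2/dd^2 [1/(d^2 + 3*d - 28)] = 2*(-d^2 - 3*d + (2*d + 3)^2 + 28)/(d^2 + 3*d - 28)^3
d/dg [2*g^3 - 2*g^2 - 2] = 2*g*(3*g - 2)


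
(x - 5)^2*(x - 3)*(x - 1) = x^4 - 14*x^3 + 68*x^2 - 130*x + 75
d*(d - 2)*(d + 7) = d^3 + 5*d^2 - 14*d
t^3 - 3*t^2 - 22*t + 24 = (t - 6)*(t - 1)*(t + 4)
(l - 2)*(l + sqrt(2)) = l^2 - 2*l + sqrt(2)*l - 2*sqrt(2)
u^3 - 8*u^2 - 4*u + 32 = (u - 8)*(u - 2)*(u + 2)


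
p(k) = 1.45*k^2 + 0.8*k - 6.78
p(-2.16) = -1.74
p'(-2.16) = -5.46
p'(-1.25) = -2.82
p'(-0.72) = -1.29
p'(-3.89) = -10.48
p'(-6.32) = -17.53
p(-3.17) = 5.25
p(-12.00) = 192.42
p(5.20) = 36.59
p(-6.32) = 46.08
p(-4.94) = 24.65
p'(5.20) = 15.88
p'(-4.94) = -13.53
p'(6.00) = 18.20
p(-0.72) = -6.60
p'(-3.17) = -8.39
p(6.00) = 50.22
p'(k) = 2.9*k + 0.8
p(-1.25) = -5.51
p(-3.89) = 12.05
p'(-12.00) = -34.00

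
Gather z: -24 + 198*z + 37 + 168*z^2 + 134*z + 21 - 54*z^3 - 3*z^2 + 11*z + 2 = -54*z^3 + 165*z^2 + 343*z + 36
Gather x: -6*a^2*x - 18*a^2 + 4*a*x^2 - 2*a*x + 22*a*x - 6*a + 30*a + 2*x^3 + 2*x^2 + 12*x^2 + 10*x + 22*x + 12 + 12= -18*a^2 + 24*a + 2*x^3 + x^2*(4*a + 14) + x*(-6*a^2 + 20*a + 32) + 24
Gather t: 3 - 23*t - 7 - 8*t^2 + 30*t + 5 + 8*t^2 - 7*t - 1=0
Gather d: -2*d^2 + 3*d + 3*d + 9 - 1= -2*d^2 + 6*d + 8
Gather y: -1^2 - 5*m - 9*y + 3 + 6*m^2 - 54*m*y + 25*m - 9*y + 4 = 6*m^2 + 20*m + y*(-54*m - 18) + 6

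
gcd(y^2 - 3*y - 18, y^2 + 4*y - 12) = 1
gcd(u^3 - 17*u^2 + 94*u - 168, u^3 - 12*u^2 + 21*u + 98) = u - 7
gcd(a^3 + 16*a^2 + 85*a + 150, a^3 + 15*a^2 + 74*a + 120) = a^2 + 11*a + 30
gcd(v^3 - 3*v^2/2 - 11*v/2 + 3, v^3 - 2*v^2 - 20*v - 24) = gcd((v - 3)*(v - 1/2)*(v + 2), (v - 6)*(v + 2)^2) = v + 2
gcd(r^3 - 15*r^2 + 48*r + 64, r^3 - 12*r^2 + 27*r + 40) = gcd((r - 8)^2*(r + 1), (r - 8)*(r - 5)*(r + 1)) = r^2 - 7*r - 8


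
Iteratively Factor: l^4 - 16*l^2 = (l)*(l^3 - 16*l) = l*(l + 4)*(l^2 - 4*l) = l^2*(l + 4)*(l - 4)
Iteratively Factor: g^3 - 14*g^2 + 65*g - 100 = (g - 5)*(g^2 - 9*g + 20) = (g - 5)*(g - 4)*(g - 5)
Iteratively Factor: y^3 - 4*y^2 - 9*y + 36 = (y - 4)*(y^2 - 9) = (y - 4)*(y + 3)*(y - 3)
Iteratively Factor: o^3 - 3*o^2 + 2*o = (o)*(o^2 - 3*o + 2) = o*(o - 1)*(o - 2)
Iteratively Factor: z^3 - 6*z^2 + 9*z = (z - 3)*(z^2 - 3*z) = (z - 3)^2*(z)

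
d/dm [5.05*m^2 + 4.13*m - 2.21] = 10.1*m + 4.13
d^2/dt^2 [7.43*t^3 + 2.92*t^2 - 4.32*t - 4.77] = 44.58*t + 5.84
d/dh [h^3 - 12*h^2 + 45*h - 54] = 3*h^2 - 24*h + 45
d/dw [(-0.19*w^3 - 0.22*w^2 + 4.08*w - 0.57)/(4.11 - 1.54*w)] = (0.5852*w^3 - 2.0039*w^2 - 1.8084*w + 15.891)/(2.3716*w^2 - 12.6588*w + 16.8921)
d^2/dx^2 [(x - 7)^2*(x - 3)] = 6*x - 34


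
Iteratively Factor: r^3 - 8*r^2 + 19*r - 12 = (r - 3)*(r^2 - 5*r + 4) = (r - 3)*(r - 1)*(r - 4)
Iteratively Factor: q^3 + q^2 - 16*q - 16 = (q + 4)*(q^2 - 3*q - 4) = (q + 1)*(q + 4)*(q - 4)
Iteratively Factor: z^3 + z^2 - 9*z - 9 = (z + 1)*(z^2 - 9) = (z + 1)*(z + 3)*(z - 3)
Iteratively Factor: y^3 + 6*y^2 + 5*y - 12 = (y - 1)*(y^2 + 7*y + 12) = (y - 1)*(y + 3)*(y + 4)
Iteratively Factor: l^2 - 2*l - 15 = (l + 3)*(l - 5)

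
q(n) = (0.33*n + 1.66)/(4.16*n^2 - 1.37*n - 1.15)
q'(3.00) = -0.05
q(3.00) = 0.08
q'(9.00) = -0.00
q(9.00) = 0.01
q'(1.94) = -0.21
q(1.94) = 0.19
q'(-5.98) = 0.00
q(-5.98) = -0.00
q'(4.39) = -0.02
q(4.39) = 0.04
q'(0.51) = -9.37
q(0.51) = -2.38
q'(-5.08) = 0.00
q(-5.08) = -0.00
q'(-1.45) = 0.21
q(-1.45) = 0.12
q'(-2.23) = 0.05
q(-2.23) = 0.04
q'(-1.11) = 0.51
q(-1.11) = 0.24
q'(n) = (1.37 - 8.32*n)*(0.33*n + 1.66)/(4.16*n^2 - 1.37*n - 1.15)^2 + 0.33/(4.16*n^2 - 1.37*n - 1.15)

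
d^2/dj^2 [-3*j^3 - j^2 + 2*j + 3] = -18*j - 2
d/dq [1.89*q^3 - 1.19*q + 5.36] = 5.67*q^2 - 1.19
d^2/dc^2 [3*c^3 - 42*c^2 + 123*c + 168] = 18*c - 84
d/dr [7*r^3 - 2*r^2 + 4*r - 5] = 21*r^2 - 4*r + 4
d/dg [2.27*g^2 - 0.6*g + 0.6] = 4.54*g - 0.6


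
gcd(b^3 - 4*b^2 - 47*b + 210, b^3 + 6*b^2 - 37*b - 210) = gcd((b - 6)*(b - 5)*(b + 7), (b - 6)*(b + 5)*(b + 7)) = b^2 + b - 42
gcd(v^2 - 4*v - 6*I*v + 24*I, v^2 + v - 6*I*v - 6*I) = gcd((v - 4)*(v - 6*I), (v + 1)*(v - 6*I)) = v - 6*I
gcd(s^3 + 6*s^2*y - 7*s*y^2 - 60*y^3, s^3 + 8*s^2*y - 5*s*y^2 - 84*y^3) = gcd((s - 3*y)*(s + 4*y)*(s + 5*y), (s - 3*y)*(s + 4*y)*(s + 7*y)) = -s^2 - s*y + 12*y^2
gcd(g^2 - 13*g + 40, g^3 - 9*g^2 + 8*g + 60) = g - 5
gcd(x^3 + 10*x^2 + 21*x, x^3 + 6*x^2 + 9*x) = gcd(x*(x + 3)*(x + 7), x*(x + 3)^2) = x^2 + 3*x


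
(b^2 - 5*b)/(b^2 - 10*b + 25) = b/(b - 5)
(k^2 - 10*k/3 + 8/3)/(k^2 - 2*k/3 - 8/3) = (3*k - 4)/(3*k + 4)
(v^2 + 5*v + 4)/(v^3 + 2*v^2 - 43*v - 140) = (v + 1)/(v^2 - 2*v - 35)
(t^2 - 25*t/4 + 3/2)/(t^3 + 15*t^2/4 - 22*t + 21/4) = (t - 6)/(t^2 + 4*t - 21)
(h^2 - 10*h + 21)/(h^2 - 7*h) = (h - 3)/h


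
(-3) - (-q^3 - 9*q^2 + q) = q^3 + 9*q^2 - q - 3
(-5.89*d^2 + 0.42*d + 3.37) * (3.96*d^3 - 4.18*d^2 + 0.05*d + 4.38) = -23.3244*d^5 + 26.2834*d^4 + 11.2951*d^3 - 39.8638*d^2 + 2.0081*d + 14.7606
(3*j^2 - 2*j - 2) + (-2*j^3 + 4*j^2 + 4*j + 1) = -2*j^3 + 7*j^2 + 2*j - 1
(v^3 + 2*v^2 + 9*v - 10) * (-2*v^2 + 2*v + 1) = -2*v^5 - 2*v^4 - 13*v^3 + 40*v^2 - 11*v - 10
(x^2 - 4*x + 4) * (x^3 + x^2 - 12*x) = x^5 - 3*x^4 - 12*x^3 + 52*x^2 - 48*x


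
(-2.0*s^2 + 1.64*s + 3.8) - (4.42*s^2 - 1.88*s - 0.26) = -6.42*s^2 + 3.52*s + 4.06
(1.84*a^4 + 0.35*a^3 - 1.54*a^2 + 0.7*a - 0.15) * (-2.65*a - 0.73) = -4.876*a^5 - 2.2707*a^4 + 3.8255*a^3 - 0.7308*a^2 - 0.1135*a + 0.1095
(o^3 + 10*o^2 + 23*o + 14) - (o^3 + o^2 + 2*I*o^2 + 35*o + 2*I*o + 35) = 9*o^2 - 2*I*o^2 - 12*o - 2*I*o - 21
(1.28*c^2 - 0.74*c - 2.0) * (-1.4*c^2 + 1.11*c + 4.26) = -1.792*c^4 + 2.4568*c^3 + 7.4314*c^2 - 5.3724*c - 8.52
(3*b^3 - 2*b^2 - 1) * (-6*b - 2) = -18*b^4 + 6*b^3 + 4*b^2 + 6*b + 2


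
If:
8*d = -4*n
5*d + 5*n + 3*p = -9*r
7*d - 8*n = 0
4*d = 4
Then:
No Solution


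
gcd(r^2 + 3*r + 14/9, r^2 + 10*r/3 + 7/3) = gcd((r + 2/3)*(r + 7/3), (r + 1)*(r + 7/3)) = r + 7/3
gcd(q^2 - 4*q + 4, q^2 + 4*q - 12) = q - 2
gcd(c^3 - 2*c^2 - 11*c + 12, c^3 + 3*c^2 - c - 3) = c^2 + 2*c - 3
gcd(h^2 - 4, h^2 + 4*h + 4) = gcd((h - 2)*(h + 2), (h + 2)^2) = h + 2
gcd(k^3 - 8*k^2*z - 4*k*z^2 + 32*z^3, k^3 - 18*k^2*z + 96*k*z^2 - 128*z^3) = k^2 - 10*k*z + 16*z^2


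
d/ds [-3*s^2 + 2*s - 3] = 2 - 6*s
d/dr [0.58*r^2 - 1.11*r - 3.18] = 1.16*r - 1.11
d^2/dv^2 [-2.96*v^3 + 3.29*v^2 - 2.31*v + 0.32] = 6.58 - 17.76*v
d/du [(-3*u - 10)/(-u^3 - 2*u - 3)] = (3*u^3 + 6*u - (3*u + 10)*(3*u^2 + 2) + 9)/(u^3 + 2*u + 3)^2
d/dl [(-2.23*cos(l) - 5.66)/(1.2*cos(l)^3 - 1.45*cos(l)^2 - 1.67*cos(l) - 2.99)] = (-5.352*cos(l)^3 - 17.1425*cos(l)^2 + 16.414*cos(l) + 2.7845)*sin(l)/(1.44*cos(l)^6 - 3.48*cos(l)^5 - 1.9055*cos(l)^4 - 2.333*cos(l)^3 + 11.4599*cos(l)^2 + 9.9866*cos(l) + 8.9401)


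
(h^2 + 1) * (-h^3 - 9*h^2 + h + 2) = -h^5 - 9*h^4 - 7*h^2 + h + 2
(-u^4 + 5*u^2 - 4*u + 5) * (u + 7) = -u^5 - 7*u^4 + 5*u^3 + 31*u^2 - 23*u + 35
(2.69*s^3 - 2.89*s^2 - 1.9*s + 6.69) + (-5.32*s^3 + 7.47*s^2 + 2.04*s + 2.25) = -2.63*s^3 + 4.58*s^2 + 0.14*s + 8.94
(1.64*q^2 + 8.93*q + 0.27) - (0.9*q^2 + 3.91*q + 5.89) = 0.74*q^2 + 5.02*q - 5.62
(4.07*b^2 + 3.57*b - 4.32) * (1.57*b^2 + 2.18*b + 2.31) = 6.3899*b^4 + 14.4775*b^3 + 10.4019*b^2 - 1.1709*b - 9.9792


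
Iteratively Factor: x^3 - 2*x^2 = (x - 2)*(x^2) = x*(x - 2)*(x)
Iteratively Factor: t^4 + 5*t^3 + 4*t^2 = (t)*(t^3 + 5*t^2 + 4*t) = t*(t + 4)*(t^2 + t) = t^2*(t + 4)*(t + 1)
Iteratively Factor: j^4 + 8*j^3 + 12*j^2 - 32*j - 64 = (j + 4)*(j^3 + 4*j^2 - 4*j - 16) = (j + 4)^2*(j^2 - 4) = (j - 2)*(j + 4)^2*(j + 2)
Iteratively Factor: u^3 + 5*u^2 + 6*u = (u + 2)*(u^2 + 3*u) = u*(u + 2)*(u + 3)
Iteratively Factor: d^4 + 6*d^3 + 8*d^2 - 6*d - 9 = (d - 1)*(d^3 + 7*d^2 + 15*d + 9) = (d - 1)*(d + 3)*(d^2 + 4*d + 3) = (d - 1)*(d + 3)^2*(d + 1)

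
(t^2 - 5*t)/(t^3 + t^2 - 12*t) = (t - 5)/(t^2 + t - 12)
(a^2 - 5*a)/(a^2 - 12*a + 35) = a/(a - 7)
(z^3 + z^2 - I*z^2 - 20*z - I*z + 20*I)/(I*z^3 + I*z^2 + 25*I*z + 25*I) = (-I*z^3 - z^2*(1 + I) + z*(-1 + 20*I) + 20)/(z^3 + z^2 + 25*z + 25)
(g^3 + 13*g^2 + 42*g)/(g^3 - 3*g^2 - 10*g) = (g^2 + 13*g + 42)/(g^2 - 3*g - 10)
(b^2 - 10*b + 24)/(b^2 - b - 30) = (b - 4)/(b + 5)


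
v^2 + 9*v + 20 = (v + 4)*(v + 5)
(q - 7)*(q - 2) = q^2 - 9*q + 14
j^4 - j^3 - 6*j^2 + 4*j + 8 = (j - 2)^2*(j + 1)*(j + 2)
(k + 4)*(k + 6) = k^2 + 10*k + 24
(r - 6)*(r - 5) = r^2 - 11*r + 30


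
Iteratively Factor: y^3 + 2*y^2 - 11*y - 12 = (y + 1)*(y^2 + y - 12) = (y - 3)*(y + 1)*(y + 4)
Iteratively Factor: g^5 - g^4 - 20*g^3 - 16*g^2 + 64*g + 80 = (g + 2)*(g^4 - 3*g^3 - 14*g^2 + 12*g + 40) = (g + 2)^2*(g^3 - 5*g^2 - 4*g + 20) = (g + 2)^3*(g^2 - 7*g + 10) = (g - 2)*(g + 2)^3*(g - 5)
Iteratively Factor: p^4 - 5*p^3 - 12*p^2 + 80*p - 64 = (p - 1)*(p^3 - 4*p^2 - 16*p + 64) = (p - 4)*(p - 1)*(p^2 - 16) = (p - 4)*(p - 1)*(p + 4)*(p - 4)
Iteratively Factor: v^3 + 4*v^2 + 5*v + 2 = (v + 2)*(v^2 + 2*v + 1) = (v + 1)*(v + 2)*(v + 1)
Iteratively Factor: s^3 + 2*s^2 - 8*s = (s - 2)*(s^2 + 4*s) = s*(s - 2)*(s + 4)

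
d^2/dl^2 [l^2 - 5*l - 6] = 2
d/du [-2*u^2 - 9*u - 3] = -4*u - 9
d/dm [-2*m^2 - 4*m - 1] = -4*m - 4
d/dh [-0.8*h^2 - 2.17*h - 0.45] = -1.6*h - 2.17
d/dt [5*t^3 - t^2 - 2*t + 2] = 15*t^2 - 2*t - 2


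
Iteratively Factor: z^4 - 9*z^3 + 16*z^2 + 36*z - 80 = (z - 5)*(z^3 - 4*z^2 - 4*z + 16) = (z - 5)*(z + 2)*(z^2 - 6*z + 8) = (z - 5)*(z - 2)*(z + 2)*(z - 4)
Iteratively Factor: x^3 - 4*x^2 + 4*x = (x)*(x^2 - 4*x + 4) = x*(x - 2)*(x - 2)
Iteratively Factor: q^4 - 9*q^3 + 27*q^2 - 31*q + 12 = (q - 1)*(q^3 - 8*q^2 + 19*q - 12) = (q - 4)*(q - 1)*(q^2 - 4*q + 3) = (q - 4)*(q - 3)*(q - 1)*(q - 1)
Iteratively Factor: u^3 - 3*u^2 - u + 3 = (u - 3)*(u^2 - 1) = (u - 3)*(u + 1)*(u - 1)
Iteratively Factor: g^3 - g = (g - 1)*(g^2 + g) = g*(g - 1)*(g + 1)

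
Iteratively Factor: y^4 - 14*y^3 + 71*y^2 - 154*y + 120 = (y - 2)*(y^3 - 12*y^2 + 47*y - 60) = (y - 3)*(y - 2)*(y^2 - 9*y + 20) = (y - 4)*(y - 3)*(y - 2)*(y - 5)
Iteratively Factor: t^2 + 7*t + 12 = (t + 3)*(t + 4)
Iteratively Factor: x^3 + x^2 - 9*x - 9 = (x - 3)*(x^2 + 4*x + 3) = (x - 3)*(x + 1)*(x + 3)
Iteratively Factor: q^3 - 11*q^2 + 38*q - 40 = (q - 2)*(q^2 - 9*q + 20) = (q - 5)*(q - 2)*(q - 4)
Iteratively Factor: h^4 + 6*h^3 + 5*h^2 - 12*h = (h + 3)*(h^3 + 3*h^2 - 4*h) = h*(h + 3)*(h^2 + 3*h - 4) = h*(h + 3)*(h + 4)*(h - 1)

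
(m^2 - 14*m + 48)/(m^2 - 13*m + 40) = (m - 6)/(m - 5)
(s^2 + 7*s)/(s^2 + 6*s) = (s + 7)/(s + 6)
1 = 1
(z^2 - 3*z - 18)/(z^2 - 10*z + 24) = (z + 3)/(z - 4)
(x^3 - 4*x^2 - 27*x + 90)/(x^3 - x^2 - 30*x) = (x - 3)/x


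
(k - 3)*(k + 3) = k^2 - 9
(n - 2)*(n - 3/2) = n^2 - 7*n/2 + 3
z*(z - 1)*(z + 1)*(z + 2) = z^4 + 2*z^3 - z^2 - 2*z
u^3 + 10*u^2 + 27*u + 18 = (u + 1)*(u + 3)*(u + 6)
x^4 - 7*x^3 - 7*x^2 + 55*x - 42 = (x - 7)*(x - 2)*(x - 1)*(x + 3)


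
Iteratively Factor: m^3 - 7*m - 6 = (m + 1)*(m^2 - m - 6) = (m + 1)*(m + 2)*(m - 3)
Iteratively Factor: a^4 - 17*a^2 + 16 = (a + 4)*(a^3 - 4*a^2 - a + 4) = (a - 4)*(a + 4)*(a^2 - 1) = (a - 4)*(a + 1)*(a + 4)*(a - 1)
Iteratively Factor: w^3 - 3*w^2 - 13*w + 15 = (w - 5)*(w^2 + 2*w - 3) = (w - 5)*(w - 1)*(w + 3)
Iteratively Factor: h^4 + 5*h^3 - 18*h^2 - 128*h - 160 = (h - 5)*(h^3 + 10*h^2 + 32*h + 32) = (h - 5)*(h + 4)*(h^2 + 6*h + 8) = (h - 5)*(h + 2)*(h + 4)*(h + 4)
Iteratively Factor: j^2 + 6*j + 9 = (j + 3)*(j + 3)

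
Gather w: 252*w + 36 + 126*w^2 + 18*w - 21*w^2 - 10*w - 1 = 105*w^2 + 260*w + 35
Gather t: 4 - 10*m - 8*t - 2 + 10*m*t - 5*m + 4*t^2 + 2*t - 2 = -15*m + 4*t^2 + t*(10*m - 6)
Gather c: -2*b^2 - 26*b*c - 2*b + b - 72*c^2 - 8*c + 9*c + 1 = -2*b^2 - b - 72*c^2 + c*(1 - 26*b) + 1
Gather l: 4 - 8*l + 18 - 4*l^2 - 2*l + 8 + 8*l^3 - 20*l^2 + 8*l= 8*l^3 - 24*l^2 - 2*l + 30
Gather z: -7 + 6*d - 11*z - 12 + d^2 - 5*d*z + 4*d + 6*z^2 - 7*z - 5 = d^2 + 10*d + 6*z^2 + z*(-5*d - 18) - 24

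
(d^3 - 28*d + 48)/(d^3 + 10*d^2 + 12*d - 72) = (d - 4)/(d + 6)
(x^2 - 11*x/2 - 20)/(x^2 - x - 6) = (-x^2 + 11*x/2 + 20)/(-x^2 + x + 6)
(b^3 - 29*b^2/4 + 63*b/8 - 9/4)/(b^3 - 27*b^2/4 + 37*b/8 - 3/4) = (4*b - 3)/(4*b - 1)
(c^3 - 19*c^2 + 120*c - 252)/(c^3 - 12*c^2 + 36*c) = (c - 7)/c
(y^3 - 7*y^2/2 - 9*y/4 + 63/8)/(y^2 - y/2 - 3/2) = (y^2 - 2*y - 21/4)/(y + 1)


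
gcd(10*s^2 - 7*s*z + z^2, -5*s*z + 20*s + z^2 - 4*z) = -5*s + z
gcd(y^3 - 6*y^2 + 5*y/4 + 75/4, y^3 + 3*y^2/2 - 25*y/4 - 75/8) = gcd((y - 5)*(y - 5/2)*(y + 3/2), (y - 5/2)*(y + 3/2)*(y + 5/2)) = y^2 - y - 15/4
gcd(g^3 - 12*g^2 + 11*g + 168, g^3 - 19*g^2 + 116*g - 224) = g^2 - 15*g + 56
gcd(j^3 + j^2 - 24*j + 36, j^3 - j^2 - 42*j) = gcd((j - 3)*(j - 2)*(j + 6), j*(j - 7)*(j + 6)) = j + 6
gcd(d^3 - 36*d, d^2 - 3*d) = d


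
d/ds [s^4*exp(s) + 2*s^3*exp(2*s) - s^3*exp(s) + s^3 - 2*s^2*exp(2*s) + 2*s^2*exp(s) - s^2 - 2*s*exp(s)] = s^4*exp(s) + 4*s^3*exp(2*s) + 3*s^3*exp(s) + 2*s^2*exp(2*s) - s^2*exp(s) + 3*s^2 - 4*s*exp(2*s) + 2*s*exp(s) - 2*s - 2*exp(s)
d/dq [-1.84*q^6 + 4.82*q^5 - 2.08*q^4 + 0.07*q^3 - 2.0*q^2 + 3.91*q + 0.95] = -11.04*q^5 + 24.1*q^4 - 8.32*q^3 + 0.21*q^2 - 4.0*q + 3.91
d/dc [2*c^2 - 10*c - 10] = 4*c - 10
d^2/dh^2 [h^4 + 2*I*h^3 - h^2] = 12*h^2 + 12*I*h - 2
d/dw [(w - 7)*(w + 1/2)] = 2*w - 13/2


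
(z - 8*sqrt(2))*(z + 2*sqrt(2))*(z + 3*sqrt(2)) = z^3 - 3*sqrt(2)*z^2 - 68*z - 96*sqrt(2)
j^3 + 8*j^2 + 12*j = j*(j + 2)*(j + 6)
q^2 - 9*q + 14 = (q - 7)*(q - 2)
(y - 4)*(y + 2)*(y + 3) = y^3 + y^2 - 14*y - 24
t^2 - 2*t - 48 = (t - 8)*(t + 6)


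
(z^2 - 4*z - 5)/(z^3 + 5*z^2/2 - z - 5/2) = 2*(z - 5)/(2*z^2 + 3*z - 5)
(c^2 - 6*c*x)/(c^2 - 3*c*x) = (c - 6*x)/(c - 3*x)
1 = 1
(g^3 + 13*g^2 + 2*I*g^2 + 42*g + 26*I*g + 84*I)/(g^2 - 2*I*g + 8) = (g^2 + 13*g + 42)/(g - 4*I)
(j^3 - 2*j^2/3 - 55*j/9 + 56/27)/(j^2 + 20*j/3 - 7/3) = (j^2 - j/3 - 56/9)/(j + 7)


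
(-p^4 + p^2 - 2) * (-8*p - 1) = 8*p^5 + p^4 - 8*p^3 - p^2 + 16*p + 2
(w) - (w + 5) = -5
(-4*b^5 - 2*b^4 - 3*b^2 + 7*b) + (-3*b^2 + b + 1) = -4*b^5 - 2*b^4 - 6*b^2 + 8*b + 1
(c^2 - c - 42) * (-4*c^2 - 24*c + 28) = -4*c^4 - 20*c^3 + 220*c^2 + 980*c - 1176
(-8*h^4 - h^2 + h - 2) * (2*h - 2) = -16*h^5 + 16*h^4 - 2*h^3 + 4*h^2 - 6*h + 4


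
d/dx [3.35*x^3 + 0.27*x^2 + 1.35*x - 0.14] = 10.05*x^2 + 0.54*x + 1.35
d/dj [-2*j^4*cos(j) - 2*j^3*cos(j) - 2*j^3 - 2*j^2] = 2*j*(j^3*sin(j) + j^2*sin(j) - 4*j^2*cos(j) - 3*j*cos(j) - 3*j - 2)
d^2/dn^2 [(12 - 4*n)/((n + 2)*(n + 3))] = 8*(-n^3 + 9*n^2 + 63*n + 87)/(n^6 + 15*n^5 + 93*n^4 + 305*n^3 + 558*n^2 + 540*n + 216)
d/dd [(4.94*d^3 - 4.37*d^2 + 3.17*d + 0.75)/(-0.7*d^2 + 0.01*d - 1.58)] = (-3.458*d^4 + 0.0987999999999998*d^3 - 21.2403*d^2 + 14.8592*d - 5.0161)/(0.49*d^4 - 0.014*d^3 + 2.2121*d^2 - 0.0316*d + 2.4964)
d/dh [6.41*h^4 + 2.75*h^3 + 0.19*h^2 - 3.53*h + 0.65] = 25.64*h^3 + 8.25*h^2 + 0.38*h - 3.53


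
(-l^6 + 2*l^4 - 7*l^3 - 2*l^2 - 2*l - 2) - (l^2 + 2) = -l^6 + 2*l^4 - 7*l^3 - 3*l^2 - 2*l - 4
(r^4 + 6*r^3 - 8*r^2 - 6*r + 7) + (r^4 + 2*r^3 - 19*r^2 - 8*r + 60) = 2*r^4 + 8*r^3 - 27*r^2 - 14*r + 67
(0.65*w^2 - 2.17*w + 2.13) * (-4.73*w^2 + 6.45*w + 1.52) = -3.0745*w^4 + 14.4566*w^3 - 23.0834*w^2 + 10.4401*w + 3.2376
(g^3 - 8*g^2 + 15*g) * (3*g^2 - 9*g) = 3*g^5 - 33*g^4 + 117*g^3 - 135*g^2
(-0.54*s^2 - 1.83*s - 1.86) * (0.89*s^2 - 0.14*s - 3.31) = -0.4806*s^4 - 1.5531*s^3 + 0.3882*s^2 + 6.3177*s + 6.1566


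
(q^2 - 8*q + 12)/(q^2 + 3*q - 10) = (q - 6)/(q + 5)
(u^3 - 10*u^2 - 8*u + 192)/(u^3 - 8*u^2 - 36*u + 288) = (u + 4)/(u + 6)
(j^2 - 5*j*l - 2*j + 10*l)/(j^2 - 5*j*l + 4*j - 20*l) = (j - 2)/(j + 4)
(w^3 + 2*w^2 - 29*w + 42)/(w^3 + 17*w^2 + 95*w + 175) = (w^2 - 5*w + 6)/(w^2 + 10*w + 25)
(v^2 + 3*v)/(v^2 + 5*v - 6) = v*(v + 3)/(v^2 + 5*v - 6)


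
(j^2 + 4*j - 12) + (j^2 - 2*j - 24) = 2*j^2 + 2*j - 36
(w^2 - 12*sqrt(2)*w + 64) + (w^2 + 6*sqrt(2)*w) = 2*w^2 - 6*sqrt(2)*w + 64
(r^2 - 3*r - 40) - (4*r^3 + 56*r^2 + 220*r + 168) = -4*r^3 - 55*r^2 - 223*r - 208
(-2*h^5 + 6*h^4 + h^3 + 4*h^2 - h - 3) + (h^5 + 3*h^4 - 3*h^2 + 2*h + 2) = -h^5 + 9*h^4 + h^3 + h^2 + h - 1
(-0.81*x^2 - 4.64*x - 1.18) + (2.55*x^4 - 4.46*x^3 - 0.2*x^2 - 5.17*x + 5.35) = 2.55*x^4 - 4.46*x^3 - 1.01*x^2 - 9.81*x + 4.17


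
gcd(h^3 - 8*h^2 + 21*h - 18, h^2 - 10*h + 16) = h - 2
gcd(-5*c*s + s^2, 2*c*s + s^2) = s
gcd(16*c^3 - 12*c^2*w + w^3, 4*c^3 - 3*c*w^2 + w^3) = 4*c^2 - 4*c*w + w^2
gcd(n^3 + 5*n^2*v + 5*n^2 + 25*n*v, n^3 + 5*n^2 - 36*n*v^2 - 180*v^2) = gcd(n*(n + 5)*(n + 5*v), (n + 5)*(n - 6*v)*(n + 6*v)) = n + 5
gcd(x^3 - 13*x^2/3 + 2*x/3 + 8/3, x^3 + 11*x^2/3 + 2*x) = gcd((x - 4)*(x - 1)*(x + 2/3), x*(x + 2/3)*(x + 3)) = x + 2/3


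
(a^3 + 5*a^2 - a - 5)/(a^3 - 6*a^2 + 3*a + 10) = (a^2 + 4*a - 5)/(a^2 - 7*a + 10)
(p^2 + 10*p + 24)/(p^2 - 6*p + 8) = (p^2 + 10*p + 24)/(p^2 - 6*p + 8)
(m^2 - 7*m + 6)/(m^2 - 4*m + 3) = (m - 6)/(m - 3)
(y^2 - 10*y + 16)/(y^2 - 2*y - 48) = (y - 2)/(y + 6)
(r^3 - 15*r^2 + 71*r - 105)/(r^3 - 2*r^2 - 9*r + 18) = (r^2 - 12*r + 35)/(r^2 + r - 6)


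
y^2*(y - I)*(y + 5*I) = y^4 + 4*I*y^3 + 5*y^2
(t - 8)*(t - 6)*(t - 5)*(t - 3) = t^4 - 22*t^3 + 175*t^2 - 594*t + 720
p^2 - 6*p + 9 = (p - 3)^2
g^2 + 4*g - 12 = (g - 2)*(g + 6)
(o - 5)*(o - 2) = o^2 - 7*o + 10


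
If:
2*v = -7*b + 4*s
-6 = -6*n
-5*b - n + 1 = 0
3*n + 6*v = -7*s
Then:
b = 0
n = 1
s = -3/19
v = -6/19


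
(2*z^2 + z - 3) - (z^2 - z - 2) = z^2 + 2*z - 1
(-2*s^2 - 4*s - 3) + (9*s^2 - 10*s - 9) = 7*s^2 - 14*s - 12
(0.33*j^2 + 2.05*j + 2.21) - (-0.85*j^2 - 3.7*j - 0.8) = 1.18*j^2 + 5.75*j + 3.01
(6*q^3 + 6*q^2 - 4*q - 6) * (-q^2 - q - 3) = -6*q^5 - 12*q^4 - 20*q^3 - 8*q^2 + 18*q + 18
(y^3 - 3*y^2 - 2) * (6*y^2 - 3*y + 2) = 6*y^5 - 21*y^4 + 11*y^3 - 18*y^2 + 6*y - 4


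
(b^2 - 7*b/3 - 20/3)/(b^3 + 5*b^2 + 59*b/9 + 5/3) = 3*(b - 4)/(3*b^2 + 10*b + 3)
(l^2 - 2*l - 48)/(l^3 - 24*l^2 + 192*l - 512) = (l + 6)/(l^2 - 16*l + 64)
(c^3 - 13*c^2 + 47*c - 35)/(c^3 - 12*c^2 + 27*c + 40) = (c^2 - 8*c + 7)/(c^2 - 7*c - 8)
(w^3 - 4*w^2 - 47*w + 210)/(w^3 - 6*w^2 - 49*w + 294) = (w - 5)/(w - 7)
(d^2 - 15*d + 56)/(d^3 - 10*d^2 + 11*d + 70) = (d - 8)/(d^2 - 3*d - 10)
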